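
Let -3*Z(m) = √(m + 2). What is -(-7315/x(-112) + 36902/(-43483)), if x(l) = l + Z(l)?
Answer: -158226311374/2456919949 + 21945*I*√110/113006 ≈ -64.4 + 2.0367*I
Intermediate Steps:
Z(m) = -√(2 + m)/3 (Z(m) = -√(m + 2)/3 = -√(2 + m)/3)
x(l) = l - √(2 + l)/3
-(-7315/x(-112) + 36902/(-43483)) = -(-7315/(-112 - √(2 - 112)/3) + 36902/(-43483)) = -(-7315/(-112 - I*√110/3) + 36902*(-1/43483)) = -(-7315/(-112 - I*√110/3) - 36902/43483) = -(-36902/43483 - 7315/(-112 - I*√110/3)) = 36902/43483 + 7315/(-112 - I*√110/3)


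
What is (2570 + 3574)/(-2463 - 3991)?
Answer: -3072/3227 ≈ -0.95197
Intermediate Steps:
(2570 + 3574)/(-2463 - 3991) = 6144/(-6454) = 6144*(-1/6454) = -3072/3227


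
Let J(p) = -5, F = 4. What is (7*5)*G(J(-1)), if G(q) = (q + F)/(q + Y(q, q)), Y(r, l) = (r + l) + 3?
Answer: 35/12 ≈ 2.9167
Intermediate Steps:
Y(r, l) = 3 + l + r (Y(r, l) = (l + r) + 3 = 3 + l + r)
G(q) = (4 + q)/(3 + 3*q) (G(q) = (q + 4)/(q + (3 + q + q)) = (4 + q)/(q + (3 + 2*q)) = (4 + q)/(3 + 3*q))
(7*5)*G(J(-1)) = (7*5)*((4 - 5)/(3*(1 - 5))) = 35*((⅓)*(-1)/(-4)) = 35*((⅓)*(-¼)*(-1)) = 35*(1/12) = 35/12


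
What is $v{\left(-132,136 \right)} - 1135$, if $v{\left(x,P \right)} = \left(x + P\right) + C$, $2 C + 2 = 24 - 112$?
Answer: $-1176$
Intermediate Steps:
$C = -45$ ($C = -1 + \frac{24 - 112}{2} = -1 + \frac{1}{2} \left(-88\right) = -1 - 44 = -45$)
$v{\left(x,P \right)} = -45 + P + x$ ($v{\left(x,P \right)} = \left(x + P\right) - 45 = \left(P + x\right) - 45 = -45 + P + x$)
$v{\left(-132,136 \right)} - 1135 = \left(-45 + 136 - 132\right) - 1135 = -41 - 1135 = -1176$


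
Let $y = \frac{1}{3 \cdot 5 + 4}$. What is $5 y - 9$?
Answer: $- \frac{166}{19} \approx -8.7368$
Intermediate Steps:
$y = \frac{1}{19}$ ($y = \frac{1}{15 + 4} = \frac{1}{19} \approx 0.052632$)
$5 y - 9 = 5 \cdot \frac{1}{19} - 9 = \frac{5}{19} - 9 = - \frac{166}{19}$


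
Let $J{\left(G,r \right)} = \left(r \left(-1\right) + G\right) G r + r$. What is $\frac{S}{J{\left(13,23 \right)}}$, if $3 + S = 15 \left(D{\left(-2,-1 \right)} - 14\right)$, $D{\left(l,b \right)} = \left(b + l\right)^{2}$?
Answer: $\frac{26}{989} \approx 0.026289$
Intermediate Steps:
$J{\left(G,r \right)} = r + G r \left(G - r\right)$ ($J{\left(G,r \right)} = \left(- r + G\right) G r + r = \left(G - r\right) G r + r = G \left(G - r\right) r + r = G r \left(G - r\right) + r = r + G r \left(G - r\right)$)
$S = -78$ ($S = -3 + 15 \left(\left(-1 - 2\right)^{2} - 14\right) = -3 + 15 \left(\left(-3\right)^{2} - 14\right) = -3 + 15 \left(9 - 14\right) = -3 + 15 \left(-5\right) = -3 - 75 = -78$)
$\frac{S}{J{\left(13,23 \right)}} = - \frac{78}{23 \left(1 + 13^{2} - 13 \cdot 23\right)} = - \frac{78}{23 \left(1 + 169 - 299\right)} = - \frac{78}{23 \left(-129\right)} = - \frac{78}{-2967} = \left(-78\right) \left(- \frac{1}{2967}\right) = \frac{26}{989}$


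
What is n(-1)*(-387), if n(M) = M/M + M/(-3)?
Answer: -516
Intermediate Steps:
n(M) = 1 - M/3 (n(M) = 1 + M*(-1/3) = 1 - M/3)
n(-1)*(-387) = (1 - 1/3*(-1))*(-387) = (1 + 1/3)*(-387) = (4/3)*(-387) = -516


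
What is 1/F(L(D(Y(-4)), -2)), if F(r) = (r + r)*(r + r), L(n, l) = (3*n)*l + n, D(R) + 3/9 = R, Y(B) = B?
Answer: 9/16900 ≈ 0.00053254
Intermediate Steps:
D(R) = -1/3 + R
L(n, l) = n + 3*l*n (L(n, l) = 3*l*n + n = n + 3*l*n)
F(r) = 4*r**2 (F(r) = (2*r)*(2*r) = 4*r**2)
1/F(L(D(Y(-4)), -2)) = 1/(4*((-1/3 - 4)*(1 + 3*(-2)))**2) = 1/(4*(-13*(1 - 6)/3)**2) = 1/(4*(-13/3*(-5))**2) = 1/(4*(65/3)**2) = 1/(4*(4225/9)) = 1/(16900/9) = 9/16900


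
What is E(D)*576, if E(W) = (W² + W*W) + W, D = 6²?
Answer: 1513728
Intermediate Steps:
D = 36
E(W) = W + 2*W² (E(W) = (W² + W²) + W = 2*W² + W = W + 2*W²)
E(D)*576 = (36*(1 + 2*36))*576 = (36*(1 + 72))*576 = (36*73)*576 = 2628*576 = 1513728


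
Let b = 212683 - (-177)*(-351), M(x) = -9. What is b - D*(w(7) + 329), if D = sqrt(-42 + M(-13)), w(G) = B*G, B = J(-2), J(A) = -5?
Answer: 150556 - 294*I*sqrt(51) ≈ 1.5056e+5 - 2099.6*I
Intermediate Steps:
B = -5
b = 150556 (b = 212683 - 1*62127 = 212683 - 62127 = 150556)
w(G) = -5*G
D = I*sqrt(51) (D = sqrt(-42 - 9) = sqrt(-51) = I*sqrt(51) ≈ 7.1414*I)
b - D*(w(7) + 329) = 150556 - I*sqrt(51)*(-5*7 + 329) = 150556 - I*sqrt(51)*(-35 + 329) = 150556 - I*sqrt(51)*294 = 150556 - 294*I*sqrt(51)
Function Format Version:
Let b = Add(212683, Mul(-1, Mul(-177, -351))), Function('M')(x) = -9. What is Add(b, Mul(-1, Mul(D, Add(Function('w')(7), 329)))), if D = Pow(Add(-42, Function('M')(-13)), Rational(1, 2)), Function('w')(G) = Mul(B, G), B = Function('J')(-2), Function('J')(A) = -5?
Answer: Add(150556, Mul(-294, I, Pow(51, Rational(1, 2)))) ≈ Add(1.5056e+5, Mul(-2099.6, I))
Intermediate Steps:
B = -5
b = 150556 (b = Add(212683, Mul(-1, 62127)) = Add(212683, -62127) = 150556)
Function('w')(G) = Mul(-5, G)
D = Mul(I, Pow(51, Rational(1, 2))) (D = Pow(Add(-42, -9), Rational(1, 2)) = Pow(-51, Rational(1, 2)) = Mul(I, Pow(51, Rational(1, 2))) ≈ Mul(7.1414, I))
Add(b, Mul(-1, Mul(D, Add(Function('w')(7), 329)))) = Add(150556, Mul(-1, Mul(Mul(I, Pow(51, Rational(1, 2))), Add(Mul(-5, 7), 329)))) = Add(150556, Mul(-1, Mul(Mul(I, Pow(51, Rational(1, 2))), Add(-35, 329)))) = Add(150556, Mul(-1, Mul(Mul(I, Pow(51, Rational(1, 2))), 294))) = Add(150556, Mul(-1, Mul(294, I, Pow(51, Rational(1, 2))))) = Add(150556, Mul(-294, I, Pow(51, Rational(1, 2))))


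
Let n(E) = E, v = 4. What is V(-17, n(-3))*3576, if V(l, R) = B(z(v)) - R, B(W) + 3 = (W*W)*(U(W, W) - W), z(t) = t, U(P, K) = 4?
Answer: 0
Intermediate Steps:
B(W) = -3 + W**2*(4 - W) (B(W) = -3 + (W*W)*(4 - W) = -3 + W**2*(4 - W))
V(l, R) = -3 - R (V(l, R) = (-3 - 1*4**3 + 4*4**2) - R = (-3 - 1*64 + 4*16) - R = (-3 - 64 + 64) - R = -3 - R)
V(-17, n(-3))*3576 = (-3 - 1*(-3))*3576 = (-3 + 3)*3576 = 0*3576 = 0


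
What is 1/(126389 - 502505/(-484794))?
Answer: 484794/61273131371 ≈ 7.9120e-6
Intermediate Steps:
1/(126389 - 502505/(-484794)) = 1/(126389 - 502505*(-1/484794)) = 1/(126389 + 502505/484794) = 1/(61273131371/484794) = 484794/61273131371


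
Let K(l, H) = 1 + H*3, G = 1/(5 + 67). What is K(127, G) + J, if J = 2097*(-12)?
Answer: -603911/24 ≈ -25163.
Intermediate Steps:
G = 1/72 ≈ 0.013889
J = -25164
K(l, H) = 1 + 3*H
K(127, G) + J = (1 + 3*(1/72)) - 25164 = (1 + 1/24) - 25164 = 25/24 - 25164 = -603911/24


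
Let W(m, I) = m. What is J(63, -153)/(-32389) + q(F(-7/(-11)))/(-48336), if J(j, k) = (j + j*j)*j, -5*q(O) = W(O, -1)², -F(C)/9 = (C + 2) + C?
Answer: -3156828633/402704335 ≈ -7.8391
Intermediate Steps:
F(C) = -18 - 18*C (F(C) = -9*((C + 2) + C) = -9*((2 + C) + C) = -9*(2 + 2*C) = -18 - 18*C)
q(O) = -O²/5
J(j, k) = j*(j + j²) (J(j, k) = (j + j²)*j = j*(j + j²))
J(63, -153)/(-32389) + q(F(-7/(-11)))/(-48336) = (63²*(1 + 63))/(-32389) - (-18 - (-126)/(-11))²/5/(-48336) = (3969*64)*(-1/32389) - (-18 - (-126)*(-1)/11)²/5*(-1/48336) = 254016*(-1/32389) - (-18 - 18*7/11)²/5*(-1/48336) = -5184/661 - (-18 - 126/11)²/5*(-1/48336) = -5184/661 - (-324/11)²/5*(-1/48336) = -5184/661 - ⅕*104976/121*(-1/48336) = -5184/661 - 104976/605*(-1/48336) = -5184/661 + 2187/609235 = -3156828633/402704335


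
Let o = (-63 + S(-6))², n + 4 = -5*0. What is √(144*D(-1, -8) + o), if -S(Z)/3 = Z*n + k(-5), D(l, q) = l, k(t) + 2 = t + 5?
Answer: 3*√1833 ≈ 128.44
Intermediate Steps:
k(t) = 3 + t (k(t) = -2 + (t + 5) = -2 + (5 + t) = 3 + t)
n = -4 (n = -4 - 5*0 = -4 + 0 = -4)
S(Z) = 6 + 12*Z (S(Z) = -3*(Z*(-4) + (3 - 5)) = -3*(-4*Z - 2) = -3*(-2 - 4*Z) = 6 + 12*Z)
o = 16641 (o = (-63 + (6 + 12*(-6)))² = (-63 + (6 - 72))² = (-63 - 66)² = (-129)² = 16641)
√(144*D(-1, -8) + o) = √(144*(-1) + 16641) = √(-144 + 16641) = √16497 = 3*√1833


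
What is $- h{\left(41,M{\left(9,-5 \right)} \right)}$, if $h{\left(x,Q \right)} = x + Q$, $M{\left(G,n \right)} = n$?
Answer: $-36$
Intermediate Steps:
$h{\left(x,Q \right)} = Q + x$
$- h{\left(41,M{\left(9,-5 \right)} \right)} = - (-5 + 41) = \left(-1\right) 36 = -36$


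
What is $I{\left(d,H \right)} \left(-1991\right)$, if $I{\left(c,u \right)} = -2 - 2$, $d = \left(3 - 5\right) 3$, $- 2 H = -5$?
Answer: $7964$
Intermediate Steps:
$H = \frac{5}{2}$ ($H = \left(- \frac{1}{2}\right) \left(-5\right) = \frac{5}{2} \approx 2.5$)
$d = -6$ ($d = \left(-2\right) 3 = -6$)
$I{\left(c,u \right)} = -4$
$I{\left(d,H \right)} \left(-1991\right) = \left(-4\right) \left(-1991\right) = 7964$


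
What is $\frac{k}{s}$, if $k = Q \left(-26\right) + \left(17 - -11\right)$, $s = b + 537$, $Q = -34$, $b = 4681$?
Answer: $\frac{456}{2609} \approx 0.17478$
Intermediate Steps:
$s = 5218$ ($s = 4681 + 537 = 5218$)
$k = 912$ ($k = \left(-34\right) \left(-26\right) + \left(17 - -11\right) = 884 + \left(17 + 11\right) = 884 + 28 = 912$)
$\frac{k}{s} = \frac{912}{5218} = 912 \cdot \frac{1}{5218} = \frac{456}{2609}$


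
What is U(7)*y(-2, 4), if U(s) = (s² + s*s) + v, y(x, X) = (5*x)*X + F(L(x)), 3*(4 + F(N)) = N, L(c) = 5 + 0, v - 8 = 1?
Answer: -13589/3 ≈ -4529.7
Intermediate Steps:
v = 9 (v = 8 + 1 = 9)
L(c) = 5
F(N) = -4 + N/3
y(x, X) = -7/3 + 5*X*x (y(x, X) = (5*x)*X + (-4 + (⅓)*5) = 5*X*x + (-4 + 5/3) = 5*X*x - 7/3 = -7/3 + 5*X*x)
U(s) = 9 + 2*s² (U(s) = (s² + s*s) + 9 = (s² + s²) + 9 = 2*s² + 9 = 9 + 2*s²)
U(7)*y(-2, 4) = (9 + 2*7²)*(-7/3 + 5*4*(-2)) = (9 + 2*49)*(-7/3 - 40) = (9 + 98)*(-127/3) = 107*(-127/3) = -13589/3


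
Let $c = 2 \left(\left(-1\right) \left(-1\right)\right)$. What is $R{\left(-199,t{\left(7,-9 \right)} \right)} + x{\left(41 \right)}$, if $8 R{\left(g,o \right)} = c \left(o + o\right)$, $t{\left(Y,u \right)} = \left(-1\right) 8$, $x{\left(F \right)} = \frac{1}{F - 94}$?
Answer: $- \frac{213}{53} \approx -4.0189$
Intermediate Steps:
$x{\left(F \right)} = \frac{1}{-94 + F}$
$t{\left(Y,u \right)} = -8$
$c = 2$ ($c = 2 \cdot 1 = 2$)
$R{\left(g,o \right)} = \frac{o}{2}$ ($R{\left(g,o \right)} = \frac{2 \left(o + o\right)}{8} = \frac{2 \cdot 2 o}{8} = \frac{4 o}{8} = \frac{o}{2}$)
$R{\left(-199,t{\left(7,-9 \right)} \right)} + x{\left(41 \right)} = \frac{1}{2} \left(-8\right) + \frac{1}{-94 + 41} = -4 + \frac{1}{-53} = -4 - \frac{1}{53} = - \frac{213}{53}$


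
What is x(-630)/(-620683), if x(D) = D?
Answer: 90/88669 ≈ 0.0010150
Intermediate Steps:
x(-630)/(-620683) = -630/(-620683) = -630*(-1/620683) = 90/88669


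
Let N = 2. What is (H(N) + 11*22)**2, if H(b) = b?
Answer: 59536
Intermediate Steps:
(H(N) + 11*22)**2 = (2 + 11*22)**2 = (2 + 242)**2 = 244**2 = 59536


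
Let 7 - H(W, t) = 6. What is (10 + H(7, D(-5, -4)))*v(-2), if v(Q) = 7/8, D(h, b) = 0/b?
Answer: 77/8 ≈ 9.6250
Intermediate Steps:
D(h, b) = 0
H(W, t) = 1 (H(W, t) = 7 - 1*6 = 7 - 6 = 1)
v(Q) = 7/8 (v(Q) = 7*(1/8) = 7/8)
(10 + H(7, D(-5, -4)))*v(-2) = (10 + 1)*(7/8) = 11*(7/8) = 77/8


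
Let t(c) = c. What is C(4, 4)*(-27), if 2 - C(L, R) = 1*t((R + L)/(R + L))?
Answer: -27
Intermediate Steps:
C(L, R) = 1 (C(L, R) = 2 - (R + L)/(R + L) = 2 - (L + R)/(L + R) = 2 - 1 = 1)
C(4, 4)*(-27) = 1*(-27) = -27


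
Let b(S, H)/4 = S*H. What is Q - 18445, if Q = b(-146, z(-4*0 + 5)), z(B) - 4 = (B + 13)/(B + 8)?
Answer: -280665/13 ≈ -21590.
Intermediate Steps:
z(B) = 4 + (13 + B)/(8 + B) (z(B) = 4 + (B + 13)/(B + 8) = 4 + (13 + B)/(8 + B))
b(S, H) = 4*H*S (b(S, H) = 4*(S*H) = 4*(H*S) = 4*H*S)
Q = -40880/13 (Q = 4*(5*(9 + (-4*0 + 5))/(8 + (-4*0 + 5)))*(-146) = 4*(5*(9 + (0 + 5))/(8 + (0 + 5)))*(-146) = 4*(5*(9 + 5)/(8 + 5))*(-146) = 4*(5*14/13)*(-146) = 4*(5*(1/13)*14)*(-146) = 4*(70/13)*(-146) = -40880/13 ≈ -3144.6)
Q - 18445 = -40880/13 - 18445 = -280665/13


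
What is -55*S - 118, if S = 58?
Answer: -3308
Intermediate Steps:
-55*S - 118 = -55*58 - 118 = -3190 - 118 = -3308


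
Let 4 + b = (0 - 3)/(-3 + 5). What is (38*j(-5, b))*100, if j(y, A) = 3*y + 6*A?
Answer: -182400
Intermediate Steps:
b = -11/2 (b = -4 + (0 - 3)/(-3 + 5) = -4 - 3/2 = -11/2 ≈ -5.5000)
(38*j(-5, b))*100 = (38*(3*(-5) + 6*(-11/2)))*100 = (38*(-15 - 33))*100 = (38*(-48))*100 = -1824*100 = -182400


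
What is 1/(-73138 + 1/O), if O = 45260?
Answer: -45260/3310225879 ≈ -1.3673e-5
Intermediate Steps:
1/(-73138 + 1/O) = 1/(-73138 + 1/45260) = 1/(-3310225879/45260) = -45260/3310225879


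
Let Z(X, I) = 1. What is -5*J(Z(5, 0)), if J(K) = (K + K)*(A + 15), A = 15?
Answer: -300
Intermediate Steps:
J(K) = 60*K (J(K) = (K + K)*(15 + 15) = (2*K)*30 = 60*K)
-5*J(Z(5, 0)) = -300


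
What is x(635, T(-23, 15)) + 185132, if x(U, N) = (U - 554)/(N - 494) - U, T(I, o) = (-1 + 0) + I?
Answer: 95569365/518 ≈ 1.8450e+5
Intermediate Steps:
T(I, o) = -1 + I
x(U, N) = -U + (-554 + U)/(-494 + N) (x(U, N) = (-554 + U)/(-494 + N) - U = -U + (-554 + U)/(-494 + N))
x(635, T(-23, 15)) + 185132 = (-554 + 495*635 - 1*(-1 - 23)*635)/(-494 + (-1 - 23)) + 185132 = (-554 + 314325 - 1*(-24)*635)/(-494 - 24) + 185132 = (-554 + 314325 + 15240)/(-518) + 185132 = -1/518*329011 + 185132 = -329011/518 + 185132 = 95569365/518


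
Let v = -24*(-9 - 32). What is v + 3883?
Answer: 4867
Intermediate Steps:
v = 984 (v = -24*(-41) = 984)
v + 3883 = 984 + 3883 = 4867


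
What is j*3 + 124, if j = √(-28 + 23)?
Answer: 124 + 3*I*√5 ≈ 124.0 + 6.7082*I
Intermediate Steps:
j = I*√5 (j = √(-5) = I*√5 ≈ 2.2361*I)
j*3 + 124 = (I*√5)*3 + 124 = 3*I*√5 + 124 = 124 + 3*I*√5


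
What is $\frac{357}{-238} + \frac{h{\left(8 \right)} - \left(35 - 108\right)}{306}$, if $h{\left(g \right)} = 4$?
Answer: $- \frac{191}{153} \approx -1.2484$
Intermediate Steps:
$\frac{357}{-238} + \frac{h{\left(8 \right)} - \left(35 - 108\right)}{306} = \frac{357}{-238} + \frac{4 - \left(35 - 108\right)}{306} = 357 \left(- \frac{1}{238}\right) + \left(4 - \left(35 - 108\right)\right) \frac{1}{306} = - \frac{3}{2} + \left(4 - -73\right) \frac{1}{306} = - \frac{3}{2} + \left(4 + 73\right) \frac{1}{306} = - \frac{3}{2} + 77 \cdot \frac{1}{306} = - \frac{3}{2} + \frac{77}{306} = - \frac{191}{153}$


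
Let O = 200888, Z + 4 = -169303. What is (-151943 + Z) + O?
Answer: -120362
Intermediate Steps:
Z = -169307 (Z = -4 - 169303 = -169307)
(-151943 + Z) + O = (-151943 - 169307) + 200888 = -321250 + 200888 = -120362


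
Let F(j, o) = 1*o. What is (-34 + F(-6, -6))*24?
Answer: -960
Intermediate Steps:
F(j, o) = o
(-34 + F(-6, -6))*24 = (-34 - 6)*24 = -40*24 = -960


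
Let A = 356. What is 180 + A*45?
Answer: 16200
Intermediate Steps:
180 + A*45 = 180 + 356*45 = 180 + 16020 = 16200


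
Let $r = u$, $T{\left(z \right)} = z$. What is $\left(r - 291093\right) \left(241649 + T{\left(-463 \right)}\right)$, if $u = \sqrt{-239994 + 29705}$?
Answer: $-70207556298 + 241186 i \sqrt{210289} \approx -7.0208 \cdot 10^{10} + 1.106 \cdot 10^{8} i$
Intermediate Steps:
$u = i \sqrt{210289}$ ($u = \sqrt{-210289} = i \sqrt{210289} \approx 458.57 i$)
$r = i \sqrt{210289} \approx 458.57 i$
$\left(r - 291093\right) \left(241649 + T{\left(-463 \right)}\right) = \left(i \sqrt{210289} - 291093\right) \left(241649 - 463\right) = \left(-291093 + i \sqrt{210289}\right) 241186 = -70207556298 + 241186 i \sqrt{210289}$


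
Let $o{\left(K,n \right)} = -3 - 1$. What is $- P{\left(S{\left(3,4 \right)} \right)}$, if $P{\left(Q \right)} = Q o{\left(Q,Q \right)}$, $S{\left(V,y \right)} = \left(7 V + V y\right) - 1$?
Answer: $128$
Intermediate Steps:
$o{\left(K,n \right)} = -4$
$S{\left(V,y \right)} = -1 + 7 V + V y$
$P{\left(Q \right)} = - 4 Q$ ($P{\left(Q \right)} = Q \left(-4\right) = - 4 Q$)
$- P{\left(S{\left(3,4 \right)} \right)} = - \left(-4\right) \left(-1 + 7 \cdot 3 + 3 \cdot 4\right) = - \left(-4\right) \left(-1 + 21 + 12\right) = - \left(-4\right) 32 = \left(-1\right) \left(-128\right) = 128$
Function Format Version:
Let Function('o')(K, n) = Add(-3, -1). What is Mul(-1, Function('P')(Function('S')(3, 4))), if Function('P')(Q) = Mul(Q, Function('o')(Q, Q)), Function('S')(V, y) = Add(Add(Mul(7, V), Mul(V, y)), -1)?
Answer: 128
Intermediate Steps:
Function('o')(K, n) = -4
Function('S')(V, y) = Add(-1, Mul(7, V), Mul(V, y))
Function('P')(Q) = Mul(-4, Q) (Function('P')(Q) = Mul(Q, -4) = Mul(-4, Q))
Mul(-1, Function('P')(Function('S')(3, 4))) = Mul(-1, Mul(-4, Add(-1, Mul(7, 3), Mul(3, 4)))) = Mul(-1, Mul(-4, Add(-1, 21, 12))) = Mul(-1, Mul(-4, 32)) = Mul(-1, -128) = 128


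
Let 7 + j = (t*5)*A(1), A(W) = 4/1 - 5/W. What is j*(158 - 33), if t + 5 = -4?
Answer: 4750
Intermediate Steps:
t = -9 (t = -5 - 4 = -9)
A(W) = 4 - 5/W (A(W) = 4*1 - 5/W = 4 - 5/W)
j = 38 (j = -7 + (-9*5)*(4 - 5/1) = -7 - 45*(4 - 5*1) = -7 - 45*(4 - 5) = -7 - 45*(-1) = -7 + 45 = 38)
j*(158 - 33) = 38*(158 - 33) = 38*125 = 4750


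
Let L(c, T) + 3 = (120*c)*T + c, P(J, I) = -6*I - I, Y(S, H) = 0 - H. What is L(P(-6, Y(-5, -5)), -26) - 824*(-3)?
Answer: 111634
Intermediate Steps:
Y(S, H) = -H
P(J, I) = -7*I
L(c, T) = -3 + c + 120*T*c (L(c, T) = -3 + ((120*c)*T + c) = -3 + (120*T*c + c) = -3 + (c + 120*T*c) = -3 + c + 120*T*c)
L(P(-6, Y(-5, -5)), -26) - 824*(-3) = (-3 - (-7)*(-5) + 120*(-26)*(-(-7)*(-5))) - 824*(-3) = (-3 - 7*5 + 120*(-26)*(-7*5)) - 1*(-2472) = (-3 - 35 + 120*(-26)*(-35)) + 2472 = (-3 - 35 + 109200) + 2472 = 109162 + 2472 = 111634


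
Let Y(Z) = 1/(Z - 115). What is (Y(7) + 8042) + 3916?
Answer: 1291463/108 ≈ 11958.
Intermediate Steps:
Y(Z) = 1/(-115 + Z)
(Y(7) + 8042) + 3916 = (1/(-115 + 7) + 8042) + 3916 = (1/(-108) + 8042) + 3916 = (-1/108 + 8042) + 3916 = 868535/108 + 3916 = 1291463/108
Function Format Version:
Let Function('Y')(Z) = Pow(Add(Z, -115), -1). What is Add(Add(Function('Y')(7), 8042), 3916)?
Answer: Rational(1291463, 108) ≈ 11958.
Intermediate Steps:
Function('Y')(Z) = Pow(Add(-115, Z), -1)
Add(Add(Function('Y')(7), 8042), 3916) = Add(Add(Pow(Add(-115, 7), -1), 8042), 3916) = Add(Add(Pow(-108, -1), 8042), 3916) = Add(Add(Rational(-1, 108), 8042), 3916) = Add(Rational(868535, 108), 3916) = Rational(1291463, 108)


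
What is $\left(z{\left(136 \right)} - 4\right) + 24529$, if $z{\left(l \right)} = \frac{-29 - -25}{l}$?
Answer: $\frac{833849}{34} \approx 24525.0$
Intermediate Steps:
$z{\left(l \right)} = - \frac{4}{l}$ ($z{\left(l \right)} = \frac{-29 + 25}{l} = - \frac{4}{l}$)
$\left(z{\left(136 \right)} - 4\right) + 24529 = \left(- \frac{4}{136} - 4\right) + 24529 = \left(\left(-4\right) \frac{1}{136} - 4\right) + 24529 = \left(- \frac{1}{34} - 4\right) + 24529 = - \frac{137}{34} + 24529 = \frac{833849}{34}$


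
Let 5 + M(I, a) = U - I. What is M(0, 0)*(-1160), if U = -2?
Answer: 8120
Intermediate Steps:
M(I, a) = -7 - I (M(I, a) = -5 + (-2 - I) = -7 - I)
M(0, 0)*(-1160) = (-7 - 1*0)*(-1160) = (-7 + 0)*(-1160) = -7*(-1160) = 8120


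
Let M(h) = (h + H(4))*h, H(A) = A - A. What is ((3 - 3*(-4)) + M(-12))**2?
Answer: 25281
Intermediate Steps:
H(A) = 0
M(h) = h**2 (M(h) = (h + 0)*h = h*h = h**2)
((3 - 3*(-4)) + M(-12))**2 = ((3 - 3*(-4)) + (-12)**2)**2 = ((3 + 12) + 144)**2 = (15 + 144)**2 = 159**2 = 25281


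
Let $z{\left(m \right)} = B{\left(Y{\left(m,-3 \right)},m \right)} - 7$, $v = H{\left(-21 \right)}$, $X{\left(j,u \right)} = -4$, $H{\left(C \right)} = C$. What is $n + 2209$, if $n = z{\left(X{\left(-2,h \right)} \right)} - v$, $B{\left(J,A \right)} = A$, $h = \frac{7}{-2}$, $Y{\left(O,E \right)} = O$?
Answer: $2219$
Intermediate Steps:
$h = - \frac{7}{2}$ ($h = 7 \left(- \frac{1}{2}\right) = - \frac{7}{2} \approx -3.5$)
$v = -21$
$z{\left(m \right)} = -7 + m$ ($z{\left(m \right)} = m - 7 = -7 + m$)
$n = 10$ ($n = \left(-7 - 4\right) - -21 = -11 + 21 = 10$)
$n + 2209 = 10 + 2209 = 2219$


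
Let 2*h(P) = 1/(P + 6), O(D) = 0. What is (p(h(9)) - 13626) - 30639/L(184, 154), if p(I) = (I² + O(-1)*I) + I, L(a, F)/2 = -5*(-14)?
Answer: -6230167/450 ≈ -13845.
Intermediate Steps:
L(a, F) = 140 (L(a, F) = 2*(-5*(-14)) = 2*70 = 140)
h(P) = 1/(2*(6 + P)) (h(P) = 1/(2*(P + 6)) = 1/(2*(6 + P)))
p(I) = I + I² (p(I) = (I² + 0*I) + I = (I² + 0) + I = I² + I = I + I²)
(p(h(9)) - 13626) - 30639/L(184, 154) = ((1/(2*(6 + 9)))*(1 + 1/(2*(6 + 9))) - 13626) - 30639/140 = (((½)/15)*(1 + (½)/15) - 13626) - 30639*1/140 = (((½)*(1/15))*(1 + (½)*(1/15)) - 13626) - 4377/20 = ((1 + 1/30)/30 - 13626) - 4377/20 = ((1/30)*(31/30) - 13626) - 4377/20 = (31/900 - 13626) - 4377/20 = -12263369/900 - 4377/20 = -6230167/450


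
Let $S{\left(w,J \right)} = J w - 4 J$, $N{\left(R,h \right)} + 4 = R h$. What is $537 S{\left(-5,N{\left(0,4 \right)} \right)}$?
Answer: $19332$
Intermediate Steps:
$N{\left(R,h \right)} = -4 + R h$
$S{\left(w,J \right)} = - 4 J + J w$
$537 S{\left(-5,N{\left(0,4 \right)} \right)} = 537 \left(-4 + 0 \cdot 4\right) \left(-4 - 5\right) = 537 \left(-4 + 0\right) \left(-9\right) = 537 \left(\left(-4\right) \left(-9\right)\right) = 537 \cdot 36 = 19332$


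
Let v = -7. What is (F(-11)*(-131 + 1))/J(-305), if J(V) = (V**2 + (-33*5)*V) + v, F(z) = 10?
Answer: -1300/143343 ≈ -0.0090692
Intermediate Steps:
J(V) = -7 + V**2 - 165*V (J(V) = (V**2 + (-33*5)*V) - 7 = (V**2 - 165*V) - 7 = -7 + V**2 - 165*V)
(F(-11)*(-131 + 1))/J(-305) = (10*(-131 + 1))/(-7 + (-305)**2 - 165*(-305)) = (10*(-130))/(-7 + 93025 + 50325) = -1300/143343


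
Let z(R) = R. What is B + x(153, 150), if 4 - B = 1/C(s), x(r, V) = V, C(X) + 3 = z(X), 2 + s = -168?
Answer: 26643/173 ≈ 154.01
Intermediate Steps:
s = -170 (s = -2 - 168 = -170)
C(X) = -3 + X
B = 693/173 (B = 4 - 1/(-3 - 170) = 4 - 1/(-173) = 4 - 1*(-1/173) = 4 + 1/173 = 693/173 ≈ 4.0058)
B + x(153, 150) = 693/173 + 150 = 26643/173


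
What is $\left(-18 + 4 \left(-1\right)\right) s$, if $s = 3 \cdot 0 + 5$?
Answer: $-110$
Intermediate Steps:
$s = 5$ ($s = 0 + 5 = 5$)
$\left(-18 + 4 \left(-1\right)\right) s = \left(-18 + 4 \left(-1\right)\right) 5 = \left(-18 - 4\right) 5 = \left(-22\right) 5 = -110$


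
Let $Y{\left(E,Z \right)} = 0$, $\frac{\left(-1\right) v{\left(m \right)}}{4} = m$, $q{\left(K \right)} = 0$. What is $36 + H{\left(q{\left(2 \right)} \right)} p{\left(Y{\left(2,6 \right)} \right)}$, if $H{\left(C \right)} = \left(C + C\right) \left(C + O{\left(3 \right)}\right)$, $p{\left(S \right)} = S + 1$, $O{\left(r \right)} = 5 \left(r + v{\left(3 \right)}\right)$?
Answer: $36$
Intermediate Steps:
$v{\left(m \right)} = - 4 m$
$O{\left(r \right)} = -60 + 5 r$ ($O{\left(r \right)} = 5 \left(r - 12\right) = 5 \left(-12 + r\right) = -60 + 5 r$)
$p{\left(S \right)} = 1 + S$
$H{\left(C \right)} = 2 C \left(-45 + C\right)$ ($H{\left(C \right)} = \left(C + C\right) \left(C + \left(-60 + 5 \cdot 3\right)\right) = 2 C \left(C + \left(-60 + 15\right)\right) = 2 C \left(C - 45\right) = 2 C \left(-45 + C\right)$)
$36 + H{\left(q{\left(2 \right)} \right)} p{\left(Y{\left(2,6 \right)} \right)} = 36 + 2 \cdot 0 \left(-45 + 0\right) \left(1 + 0\right) = 36 + 2 \cdot 0 \left(-45\right) 1 = 36 + 0 \cdot 1 = 36 + 0 = 36$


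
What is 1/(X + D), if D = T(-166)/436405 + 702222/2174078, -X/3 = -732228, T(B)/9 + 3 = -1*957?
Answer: 94877850959/208416685922935755 ≈ 4.5523e-7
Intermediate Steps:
T(B) = -8640 (T(B) = -27 + 9*(-1*957) = -27 + 9*(-957) = -27 - 8613 = -8640)
X = 2196684 (X = -3*(-732228) = 2196684)
D = 28766915799/94877850959 (D = -8640/436405 + 702222/2174078 = -8640*1/436405 + 702222*(1/2174078) = -1728/87281 + 351111/1087039 = 28766915799/94877850959 ≈ 0.30320)
1/(X + D) = 1/(2196684 + 28766915799/94877850959) = 1/(208416685922935755/94877850959) = 94877850959/208416685922935755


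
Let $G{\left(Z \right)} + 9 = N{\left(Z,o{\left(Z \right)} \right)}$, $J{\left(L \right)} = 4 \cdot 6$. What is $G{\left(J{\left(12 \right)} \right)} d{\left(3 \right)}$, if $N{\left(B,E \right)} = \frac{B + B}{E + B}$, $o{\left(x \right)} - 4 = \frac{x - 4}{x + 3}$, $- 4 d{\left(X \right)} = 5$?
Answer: $\frac{3555}{388} \approx 9.1624$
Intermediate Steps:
$J{\left(L \right)} = 24$
$d{\left(X \right)} = - \frac{5}{4}$ ($d{\left(X \right)} = \left(- \frac{1}{4}\right) 5 = - \frac{5}{4}$)
$o{\left(x \right)} = 4 + \frac{-4 + x}{3 + x}$ ($o{\left(x \right)} = 4 + \frac{x - 4}{x + 3} = 4 + \frac{-4 + x}{3 + x}$)
$N{\left(B,E \right)} = \frac{2 B}{B + E}$
$G{\left(Z \right)} = -9 + \frac{2 Z}{Z + \frac{8 + 5 Z}{3 + Z}}$
$G{\left(J{\left(12 \right)} \right)} d{\left(3 \right)} = \frac{-72 - 1584 - 7 \cdot 24^{2}}{8 + 24^{2} + 8 \cdot 24} \left(- \frac{5}{4}\right) = \frac{-72 - 1584 - 4032}{8 + 576 + 192} \left(- \frac{5}{4}\right) = \frac{-72 - 1584 - 4032}{776} \left(- \frac{5}{4}\right) = \frac{1}{776} \left(-5688\right) \left(- \frac{5}{4}\right) = \left(- \frac{711}{97}\right) \left(- \frac{5}{4}\right) = \frac{3555}{388}$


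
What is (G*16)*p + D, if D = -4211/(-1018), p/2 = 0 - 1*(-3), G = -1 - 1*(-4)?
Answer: 297395/1018 ≈ 292.14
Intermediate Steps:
G = 3 (G = -1 + 4 = 3)
p = 6 (p = 2*(0 - 1*(-3)) = 2*(0 + 3) = 2*3 = 6)
D = 4211/1018 (D = -4211*(-1/1018) = 4211/1018 ≈ 4.1365)
(G*16)*p + D = (3*16)*6 + 4211/1018 = 48*6 + 4211/1018 = 288 + 4211/1018 = 297395/1018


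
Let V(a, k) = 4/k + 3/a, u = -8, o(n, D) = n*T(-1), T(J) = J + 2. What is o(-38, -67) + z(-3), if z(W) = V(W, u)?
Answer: -79/2 ≈ -39.500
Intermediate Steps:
T(J) = 2 + J
o(n, D) = n (o(n, D) = n*(2 - 1) = n*1 = n)
V(a, k) = 3/a + 4/k
z(W) = -½ + 3/W (z(W) = 3/W + 4/(-8) = 3/W + 4*(-⅛) = 3/W - ½ = -½ + 3/W)
o(-38, -67) + z(-3) = -38 + (½)*(6 - 1*(-3))/(-3) = -38 + (½)*(-⅓)*(6 + 3) = -38 + (½)*(-⅓)*9 = -38 - 3/2 = -79/2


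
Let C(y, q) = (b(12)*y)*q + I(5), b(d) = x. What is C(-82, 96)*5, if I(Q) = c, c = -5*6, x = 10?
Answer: -393750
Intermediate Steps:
c = -30
b(d) = 10
I(Q) = -30
C(y, q) = -30 + 10*q*y (C(y, q) = (10*y)*q - 30 = 10*q*y - 30 = -30 + 10*q*y)
C(-82, 96)*5 = (-30 + 10*96*(-82))*5 = (-30 - 78720)*5 = -78750*5 = -393750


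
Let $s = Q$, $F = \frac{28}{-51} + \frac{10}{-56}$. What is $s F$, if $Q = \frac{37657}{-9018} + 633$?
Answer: $- \frac{5891895743}{12877704} \approx -457.53$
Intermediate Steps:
$Q = \frac{5670737}{9018}$ ($Q = 37657 \left(- \frac{1}{9018}\right) + 633 = - \frac{37657}{9018} + 633 = \frac{5670737}{9018} \approx 628.82$)
$F = - \frac{1039}{1428}$ ($F = 28 \left(- \frac{1}{51}\right) + 10 \left(- \frac{1}{56}\right) = - \frac{28}{51} - \frac{5}{28} = - \frac{1039}{1428} \approx -0.72759$)
$s = \frac{5670737}{9018} \approx 628.82$
$s F = \frac{5670737}{9018} \left(- \frac{1039}{1428}\right) = - \frac{5891895743}{12877704}$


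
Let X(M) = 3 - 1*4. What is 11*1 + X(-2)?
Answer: 10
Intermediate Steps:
X(M) = -1 (X(M) = 3 - 4 = -1)
11*1 + X(-2) = 11*1 - 1 = 11 - 1 = 10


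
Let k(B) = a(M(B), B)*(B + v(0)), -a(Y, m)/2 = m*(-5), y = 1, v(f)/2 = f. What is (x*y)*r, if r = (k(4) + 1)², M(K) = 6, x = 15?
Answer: 388815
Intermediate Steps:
v(f) = 2*f
a(Y, m) = 10*m (a(Y, m) = -2*m*(-5) = -(-10)*m = 10*m)
k(B) = 10*B² (k(B) = (10*B)*(B + 2*0) = (10*B)*(B + 0) = (10*B)*B = 10*B²)
r = 25921 (r = (10*4² + 1)² = (10*16 + 1)² = (160 + 1)² = 161² = 25921)
(x*y)*r = (15*1)*25921 = 15*25921 = 388815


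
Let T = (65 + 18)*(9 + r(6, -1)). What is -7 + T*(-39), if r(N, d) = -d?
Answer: -32377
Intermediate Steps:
T = 830 (T = (65 + 18)*(9 - 1*(-1)) = 83*(9 + 1) = 83*10 = 830)
-7 + T*(-39) = -7 + 830*(-39) = -7 - 32370 = -32377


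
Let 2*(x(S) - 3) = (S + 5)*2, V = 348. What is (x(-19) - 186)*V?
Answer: -68556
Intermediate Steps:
x(S) = 8 + S (x(S) = 3 + ((S + 5)*2)/2 = 3 + ((5 + S)*2)/2 = 3 + (10 + 2*S)/2 = 3 + (5 + S) = 8 + S)
(x(-19) - 186)*V = ((8 - 19) - 186)*348 = (-11 - 186)*348 = -197*348 = -68556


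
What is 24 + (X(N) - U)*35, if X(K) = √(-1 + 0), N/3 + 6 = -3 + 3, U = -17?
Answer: 619 + 35*I ≈ 619.0 + 35.0*I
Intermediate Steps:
N = -18 (N = -18 + 3*(-3 + 3) = -18 + 3*0 = -18 + 0 = -18)
X(K) = I (X(K) = √(-1) = I)
24 + (X(N) - U)*35 = 24 + (I - 1*(-17))*35 = 24 + (I + 17)*35 = 24 + (17 + I)*35 = 24 + (595 + 35*I) = 619 + 35*I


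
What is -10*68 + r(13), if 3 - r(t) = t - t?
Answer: -677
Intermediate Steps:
r(t) = 3 (r(t) = 3 - (t - t) = 3 - 1*0 = 3 + 0 = 3)
-10*68 + r(13) = -10*68 + 3 = -680 + 3 = -677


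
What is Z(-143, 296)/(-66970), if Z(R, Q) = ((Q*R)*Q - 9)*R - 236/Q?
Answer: -26516580879/991156 ≈ -26753.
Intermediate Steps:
Z(R, Q) = -236/Q + R*(-9 + R*Q²) (Z(R, Q) = (R*Q² - 9)*R - 236/Q = (-9 + R*Q²)*R - 236/Q = R*(-9 + R*Q²) - 236/Q = -236/Q + R*(-9 + R*Q²))
Z(-143, 296)/(-66970) = ((-236 + 296*(-143)*(-9 - 143*296²))/296)/(-66970) = ((-236 + 296*(-143)*(-9 - 143*87616))/296)*(-1/66970) = ((-236 + 296*(-143)*(-9 - 12529088))/296)*(-1/66970) = ((-236 + 296*(-143)*(-12529097))/296)*(-1/66970) = ((-236 + 530331617816)/296)*(-1/66970) = ((1/296)*530331617580)*(-1/66970) = (132582904395/74)*(-1/66970) = -26516580879/991156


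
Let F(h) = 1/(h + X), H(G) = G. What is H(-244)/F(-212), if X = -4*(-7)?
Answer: 44896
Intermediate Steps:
X = 28
F(h) = 1/(28 + h) (F(h) = 1/(h + 28) = 1/(28 + h))
H(-244)/F(-212) = -244/(1/(28 - 212)) = -244/(1/(-184)) = -244/(-1/184) = -244*(-184) = 44896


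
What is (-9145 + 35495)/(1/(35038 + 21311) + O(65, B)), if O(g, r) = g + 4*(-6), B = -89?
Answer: 148479615/231031 ≈ 642.68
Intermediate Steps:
O(g, r) = -24 + g (O(g, r) = g - 24 = -24 + g)
(-9145 + 35495)/(1/(35038 + 21311) + O(65, B)) = (-9145 + 35495)/(1/(35038 + 21311) + (-24 + 65)) = 26350/(1/56349 + 41) = 26350/(2310310/56349) = 26350*(56349/2310310) = 148479615/231031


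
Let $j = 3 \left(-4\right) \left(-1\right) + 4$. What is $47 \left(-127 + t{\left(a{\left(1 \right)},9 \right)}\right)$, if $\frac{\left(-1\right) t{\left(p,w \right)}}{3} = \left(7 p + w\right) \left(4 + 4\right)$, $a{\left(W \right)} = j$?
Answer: $-142457$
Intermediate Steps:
$j = 16$ ($j = \left(-12\right) \left(-1\right) + 4 = 12 + 4 = 16$)
$a{\left(W \right)} = 16$
$t{\left(p,w \right)} = - 168 p - 24 w$ ($t{\left(p,w \right)} = - 3 \left(7 p + w\right) \left(4 + 4\right) = - 3 \left(w + 7 p\right) 8 = - 3 \left(8 w + 56 p\right) = - 168 p - 24 w$)
$47 \left(-127 + t{\left(a{\left(1 \right)},9 \right)}\right) = 47 \left(-127 - 2904\right) = 47 \left(-3031\right) = -142457$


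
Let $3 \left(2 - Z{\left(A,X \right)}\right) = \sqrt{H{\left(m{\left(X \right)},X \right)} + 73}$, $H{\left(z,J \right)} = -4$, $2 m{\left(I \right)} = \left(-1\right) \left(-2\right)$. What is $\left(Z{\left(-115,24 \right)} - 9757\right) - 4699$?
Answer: $-14454 - \frac{\sqrt{69}}{3} \approx -14457.0$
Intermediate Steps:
$m{\left(I \right)} = 1$ ($m{\left(I \right)} = \frac{\left(-1\right) \left(-2\right)}{2} = \frac{1}{2} \cdot 2 = 1$)
$Z{\left(A,X \right)} = 2 - \frac{\sqrt{69}}{3}$ ($Z{\left(A,X \right)} = 2 - \frac{\sqrt{-4 + 73}}{3} = 2 - \frac{\sqrt{69}}{3}$)
$\left(Z{\left(-115,24 \right)} - 9757\right) - 4699 = \left(\left(2 - \frac{\sqrt{69}}{3}\right) - 9757\right) - 4699 = \left(-9755 - \frac{\sqrt{69}}{3}\right) - 4699 = -14454 - \frac{\sqrt{69}}{3}$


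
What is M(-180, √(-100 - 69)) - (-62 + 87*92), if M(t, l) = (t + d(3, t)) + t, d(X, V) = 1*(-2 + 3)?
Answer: -8301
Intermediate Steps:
d(X, V) = 1 (d(X, V) = 1*1 = 1)
M(t, l) = 1 + 2*t (M(t, l) = (t + 1) + t = (1 + t) + t = 1 + 2*t)
M(-180, √(-100 - 69)) - (-62 + 87*92) = (1 + 2*(-180)) - (-62 + 87*92) = (1 - 360) - (-62 + 8004) = -359 - 1*7942 = -359 - 7942 = -8301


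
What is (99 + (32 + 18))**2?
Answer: 22201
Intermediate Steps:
(99 + (32 + 18))**2 = (99 + 50)**2 = 149**2 = 22201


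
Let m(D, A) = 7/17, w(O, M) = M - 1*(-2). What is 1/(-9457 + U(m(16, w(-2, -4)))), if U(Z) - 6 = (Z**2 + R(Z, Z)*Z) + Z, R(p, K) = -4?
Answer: -289/2731647 ≈ -0.00010580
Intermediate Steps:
w(O, M) = 2 + M (w(O, M) = M + 2 = 2 + M)
m(D, A) = 7/17 (m(D, A) = 7*(1/17) = 7/17)
U(Z) = 6 + Z**2 - 3*Z (U(Z) = 6 + ((Z**2 - 4*Z) + Z) = 6 + (Z**2 - 3*Z) = 6 + Z**2 - 3*Z)
1/(-9457 + U(m(16, w(-2, -4)))) = 1/(-9457 + (6 + (7/17)**2 - 3*7/17)) = 1/(-9457 + (6 + 49/289 - 21/17)) = 1/(-9457 + 1426/289) = 1/(-2731647/289) = -289/2731647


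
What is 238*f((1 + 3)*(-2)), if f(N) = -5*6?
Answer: -7140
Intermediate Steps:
f(N) = -30
238*f((1 + 3)*(-2)) = 238*(-30) = -7140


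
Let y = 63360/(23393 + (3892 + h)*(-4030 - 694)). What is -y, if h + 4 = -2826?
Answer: 12672/998699 ≈ 0.012689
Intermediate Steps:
h = -2830 (h = -4 - 2826 = -2830)
y = -12672/998699 (y = 63360/(23393 + (3892 - 2830)*(-4030 - 694)) = 63360/(23393 + 1062*(-4724)) = 63360/(23393 - 5016888) = 63360/(-4993495) = 63360*(-1/4993495) = -12672/998699 ≈ -0.012689)
-y = -1*(-12672/998699) = 12672/998699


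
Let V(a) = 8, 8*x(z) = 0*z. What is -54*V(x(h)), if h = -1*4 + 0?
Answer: -432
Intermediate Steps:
h = -4 (h = -4 + 0 = -4)
x(z) = 0 (x(z) = (0*z)/8 = (1/8)*0 = 0)
-54*V(x(h)) = -54*8 = -432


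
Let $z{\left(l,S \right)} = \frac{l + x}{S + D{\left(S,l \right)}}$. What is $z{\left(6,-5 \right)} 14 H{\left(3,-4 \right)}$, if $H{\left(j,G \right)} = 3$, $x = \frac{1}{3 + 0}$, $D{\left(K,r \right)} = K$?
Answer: $- \frac{133}{5} \approx -26.6$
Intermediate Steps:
$x = \frac{1}{3} \approx 0.33333$
$z{\left(l,S \right)} = \frac{\frac{1}{3} + l}{2 S}$ ($z{\left(l,S \right)} = \frac{l + \frac{1}{3}}{S + S} = \frac{\frac{1}{3} + l}{2 S}$)
$z{\left(6,-5 \right)} 14 H{\left(3,-4 \right)} = \frac{1 + 3 \cdot 6}{6 \left(-5\right)} 14 \cdot 3 = \frac{1}{6} \left(- \frac{1}{5}\right) \left(1 + 18\right) 14 \cdot 3 = \frac{1}{6} \left(- \frac{1}{5}\right) 19 \cdot 14 \cdot 3 = \left(- \frac{19}{30}\right) 14 \cdot 3 = \left(- \frac{133}{15}\right) 3 = - \frac{133}{5}$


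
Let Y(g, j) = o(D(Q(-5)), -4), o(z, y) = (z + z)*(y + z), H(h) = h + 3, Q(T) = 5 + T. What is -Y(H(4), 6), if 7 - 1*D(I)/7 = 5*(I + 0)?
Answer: -4410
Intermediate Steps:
D(I) = 49 - 35*I (D(I) = 49 - 35*(I + 0) = 49 - 35*I)
H(h) = 3 + h
o(z, y) = 2*z*(y + z) (o(z, y) = (2*z)*(y + z) = 2*z*(y + z))
Y(g, j) = 4410 (Y(g, j) = 2*(49 - 35*(5 - 5))*(-4 + (49 - 35*(5 - 5))) = 2*(49 - 35*0)*(-4 + (49 - 35*0)) = 2*(49 + 0)*(-4 + (49 + 0)) = 2*49*(-4 + 49) = 2*49*45 = 4410)
-Y(H(4), 6) = -1*4410 = -4410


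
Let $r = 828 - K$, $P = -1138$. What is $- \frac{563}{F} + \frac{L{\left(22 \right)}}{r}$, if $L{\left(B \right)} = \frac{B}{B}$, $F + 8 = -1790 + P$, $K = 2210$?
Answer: $\frac{387565}{2028776} \approx 0.19103$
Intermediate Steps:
$r = -1382$ ($r = 828 - 2210 = -1382$)
$F = -2936$ ($F = -8 - 2928 = -2936$)
$L{\left(B \right)} = 1$
$- \frac{563}{F} + \frac{L{\left(22 \right)}}{r} = - \frac{563}{-2936} + 1 \frac{1}{-1382} = \left(-563\right) \left(- \frac{1}{2936}\right) + 1 \left(- \frac{1}{1382}\right) = \frac{563}{2936} - \frac{1}{1382} = \frac{387565}{2028776}$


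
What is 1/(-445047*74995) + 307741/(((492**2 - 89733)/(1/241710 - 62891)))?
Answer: -1487021910142539607033979/11703932265094098930 ≈ -1.2705e+5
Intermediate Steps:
1/(-445047*74995) + 307741/(((492**2 - 89733)/(1/241710 - 62891))) = -1/445047*1/74995 + 307741/(((242064 - 89733)/(1/241710 - 62891))) = -1/33376299765 + 307741/((152331/(-15201383609/241710))) = -1/33376299765 + 307741/((152331*(-241710/15201383609))) = -1/33376299765 + 307741/(-36819926010/15201383609) = -1/33376299765 + 307741*(-15201383609/36819926010) = -1/33376299765 - 668298427602467/5259989430 = -1487021910142539607033979/11703932265094098930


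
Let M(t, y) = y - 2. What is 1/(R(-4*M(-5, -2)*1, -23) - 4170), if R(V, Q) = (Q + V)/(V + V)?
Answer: -32/133447 ≈ -0.00023980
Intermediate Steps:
M(t, y) = -2 + y
R(V, Q) = (Q + V)/(2*V) (R(V, Q) = (Q + V)/((2*V)) = (Q + V)*(1/(2*V)) = (Q + V)/(2*V))
1/(R(-4*M(-5, -2)*1, -23) - 4170) = 1/((-23 - 4*(-2 - 2)*1)/(2*((-4*(-2 - 2)*1))) - 4170) = 1/((-23 - 4*(-4)*1)/(2*((-4*(-4)*1))) - 4170) = 1/((-23 + 16*1)/(2*((16*1))) - 4170) = 1/((1/2)*(-23 + 16)/16 - 4170) = 1/((1/2)*(1/16)*(-7) - 4170) = 1/(-7/32 - 4170) = 1/(-133447/32) = -32/133447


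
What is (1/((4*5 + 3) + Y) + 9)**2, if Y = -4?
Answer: 29584/361 ≈ 81.950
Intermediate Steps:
(1/((4*5 + 3) + Y) + 9)**2 = (1/((4*5 + 3) - 4) + 9)**2 = (1/((20 + 3) - 4) + 9)**2 = (1/(23 - 4) + 9)**2 = (1/19 + 9)**2 = (172/19)**2 = 29584/361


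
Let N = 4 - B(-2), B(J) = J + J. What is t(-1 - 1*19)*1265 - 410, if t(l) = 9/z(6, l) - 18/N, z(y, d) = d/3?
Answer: -4964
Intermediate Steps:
B(J) = 2*J
z(y, d) = d/3 (z(y, d) = d*(⅓) = d/3)
N = 8 (N = 4 - 2*(-2) = 4 - 1*(-4) = 4 + 4 = 8)
t(l) = -9/4 + 27/l (t(l) = 9/((l/3)) - 18/8 = 9*(3/l) - 18*⅛ = 27/l - 9/4 = -9/4 + 27/l)
t(-1 - 1*19)*1265 - 410 = (-9/4 + 27/(-1 - 1*19))*1265 - 410 = (-9/4 + 27/(-1 - 19))*1265 - 410 = (-9/4 + 27/(-20))*1265 - 410 = (-9/4 + 27*(-1/20))*1265 - 410 = (-9/4 - 27/20)*1265 - 410 = -18/5*1265 - 410 = -4554 - 410 = -4964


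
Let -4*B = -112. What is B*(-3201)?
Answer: -89628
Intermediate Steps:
B = 28 (B = -¼*(-112) = 28)
B*(-3201) = 28*(-3201) = -89628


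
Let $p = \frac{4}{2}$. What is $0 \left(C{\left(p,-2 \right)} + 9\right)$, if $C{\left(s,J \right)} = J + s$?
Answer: $0$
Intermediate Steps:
$p = 2$ ($p = 4 \cdot \frac{1}{2} = 2$)
$0 \left(C{\left(p,-2 \right)} + 9\right) = 0 \left(\left(-2 + 2\right) + 9\right) = 0 \left(0 + 9\right) = 0 \cdot 9 = 0$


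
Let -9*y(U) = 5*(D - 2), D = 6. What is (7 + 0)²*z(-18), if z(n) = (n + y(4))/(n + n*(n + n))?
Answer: -637/405 ≈ -1.5728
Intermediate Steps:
y(U) = -20/9 (y(U) = -5*(6 - 2)/9 = -5*4/9 = -⅑*20 = -20/9)
z(n) = (-20/9 + n)/(n + 2*n²) (z(n) = (n - 20/9)/(n + n*(n + n)) = (-20/9 + n)/(n + n*(2*n)) = (-20/9 + n)/(n + 2*n²))
(7 + 0)²*z(-18) = (7 + 0)²*((-20/9 - 18)/((-18)*(1 + 2*(-18)))) = 7²*(-1/18*(-182/9)/(1 - 36)) = 49*(-1/18*(-182/9)/(-35)) = 49*(-1/18*(-1/35)*(-182/9)) = 49*(-13/405) = -637/405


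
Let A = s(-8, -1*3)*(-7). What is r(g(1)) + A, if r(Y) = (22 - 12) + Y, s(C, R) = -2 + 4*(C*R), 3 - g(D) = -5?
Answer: -640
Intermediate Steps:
g(D) = 8 (g(D) = 3 - 1*(-5) = 3 + 5 = 8)
s(C, R) = -2 + 4*C*R
A = -658 (A = (-2 + 4*(-8)*(-1*3))*(-7) = (-2 + 4*(-8)*(-3))*(-7) = (-2 + 96)*(-7) = 94*(-7) = -658)
r(Y) = 10 + Y
r(g(1)) + A = (10 + 8) - 658 = 18 - 658 = -640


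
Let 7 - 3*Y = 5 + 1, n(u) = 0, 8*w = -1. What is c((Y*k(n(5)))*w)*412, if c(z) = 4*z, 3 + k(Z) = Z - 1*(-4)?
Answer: -206/3 ≈ -68.667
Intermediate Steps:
w = -⅛ (w = (⅛)*(-1) = -⅛ ≈ -0.12500)
k(Z) = 1 + Z (k(Z) = -3 + (Z - 1*(-4)) = -3 + (Z + 4) = -3 + (4 + Z) = 1 + Z)
Y = ⅓ (Y = 7/3 - (5 + 1)/3 = 7/3 - ⅓*6 = 7/3 - 2 = ⅓ ≈ 0.33333)
c((Y*k(n(5)))*w)*412 = (4*(((1 + 0)/3)*(-⅛)))*412 = (4*(((⅓)*1)*(-⅛)))*412 = (4*((⅓)*(-⅛)))*412 = (4*(-1/24))*412 = -⅙*412 = -206/3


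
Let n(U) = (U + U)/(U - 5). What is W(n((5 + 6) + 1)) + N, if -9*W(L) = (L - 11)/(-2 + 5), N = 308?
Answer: 58265/189 ≈ 308.28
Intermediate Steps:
n(U) = 2*U/(-5 + U) (n(U) = (2*U)/(-5 + U) = 2*U/(-5 + U))
W(L) = 11/27 - L/27 (W(L) = -(L - 11)/(9*(-2 + 5)) = -(-11 + L)/(9*3) = -(-11/3 + L/3)/9 = 11/27 - L/27)
W(n((5 + 6) + 1)) + N = (11/27 - 2*((5 + 6) + 1)/(27*(-5 + ((5 + 6) + 1)))) + 308 = (11/27 - 2*(11 + 1)/(27*(-5 + (11 + 1)))) + 308 = (11/27 - 2*12/(27*(-5 + 12))) + 308 = (11/27 - 2*12/(27*7)) + 308 = (11/27 - 1/27*24/7) + 308 = (11/27 - 8/63) + 308 = 53/189 + 308 = 58265/189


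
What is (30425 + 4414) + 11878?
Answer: 46717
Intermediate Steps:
(30425 + 4414) + 11878 = 34839 + 11878 = 46717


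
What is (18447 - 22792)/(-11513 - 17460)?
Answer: 4345/28973 ≈ 0.14997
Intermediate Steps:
(18447 - 22792)/(-11513 - 17460) = -4345/(-28973) = -4345*(-1/28973) = 4345/28973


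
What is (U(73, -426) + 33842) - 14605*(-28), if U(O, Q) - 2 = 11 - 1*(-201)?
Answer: 442996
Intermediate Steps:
U(O, Q) = 214 (U(O, Q) = 2 + (11 - 1*(-201)) = 2 + (11 + 201) = 2 + 212 = 214)
(U(73, -426) + 33842) - 14605*(-28) = (214 + 33842) - 14605*(-28) = 34056 - 1*(-408940) = 34056 + 408940 = 442996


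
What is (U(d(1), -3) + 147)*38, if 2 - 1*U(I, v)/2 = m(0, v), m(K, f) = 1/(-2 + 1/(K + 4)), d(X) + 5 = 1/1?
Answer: 40470/7 ≈ 5781.4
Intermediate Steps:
d(X) = -4 (d(X) = -5 + 1/1 = -5 + 1 = -4)
m(K, f) = 1/(-2 + 1/(4 + K))
U(I, v) = 36/7 (U(I, v) = 4 - 2*(-4 - 1*0)/(7 + 2*0) = 4 - 2*(-4 + 0)/(7 + 0) = 4 - 2*(-4)/7 = 4 - 2*(-4/7) = 4 + 8/7 = 36/7)
(U(d(1), -3) + 147)*38 = (36/7 + 147)*38 = (1065/7)*38 = 40470/7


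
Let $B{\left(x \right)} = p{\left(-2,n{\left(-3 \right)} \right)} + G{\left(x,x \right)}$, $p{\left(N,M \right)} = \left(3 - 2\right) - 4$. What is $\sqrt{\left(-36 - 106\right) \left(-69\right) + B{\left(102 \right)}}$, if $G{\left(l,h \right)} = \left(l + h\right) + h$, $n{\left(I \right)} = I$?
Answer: $\sqrt{10101} \approx 100.5$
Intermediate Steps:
$p{\left(N,M \right)} = -3$ ($p{\left(N,M \right)} = 1 - 4 = -3$)
$G{\left(l,h \right)} = l + 2 h$ ($G{\left(l,h \right)} = \left(h + l\right) + h = l + 2 h$)
$B{\left(x \right)} = -3 + 3 x$ ($B{\left(x \right)} = -3 + \left(x + 2 x\right) = -3 + 3 x$)
$\sqrt{\left(-36 - 106\right) \left(-69\right) + B{\left(102 \right)}} = \sqrt{\left(-36 - 106\right) \left(-69\right) + \left(-3 + 3 \cdot 102\right)} = \sqrt{\left(-142\right) \left(-69\right) + \left(-3 + 306\right)} = \sqrt{9798 + 303} = \sqrt{10101}$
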